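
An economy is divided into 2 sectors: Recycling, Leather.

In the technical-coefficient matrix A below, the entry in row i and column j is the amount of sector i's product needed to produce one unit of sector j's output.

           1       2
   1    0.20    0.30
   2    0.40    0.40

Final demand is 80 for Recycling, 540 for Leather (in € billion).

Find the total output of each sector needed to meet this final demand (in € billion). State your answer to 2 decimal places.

x_1 = 583.33, x_2 = 1288.89

I − A =
  [   0.80    -0.30]
  [  -0.40     0.60]
det(I−A) = (0.80)(0.60) − (-0.30)(-0.40) = 0.3600
adj(I−A) = [[0.60, 0.30], [0.40, 0.80]]
(I − A)⁻¹ = adj(I−A) / det(I−A) ≈
  [   1.6667     0.8333]
  [   1.1111     2.2222]
x = (I − A)⁻¹ d = adj(I−A)·d / det(I−A), with det(I−A) = 0.3600:
  x_1 = (0.60·80 + 0.30·540) / 0.3600 = 210.00 / 0.3600 ≈ 583.33
  x_2 = (0.40·80 + 0.80·540) / 0.3600 = 464.00 / 0.3600 ≈ 1288.89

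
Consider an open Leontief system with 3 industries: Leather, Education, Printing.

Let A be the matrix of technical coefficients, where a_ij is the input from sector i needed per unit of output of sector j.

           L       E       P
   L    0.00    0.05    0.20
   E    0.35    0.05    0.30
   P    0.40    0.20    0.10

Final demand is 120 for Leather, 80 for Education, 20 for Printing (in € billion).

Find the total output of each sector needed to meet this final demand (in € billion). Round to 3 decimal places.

I − A =
  [   1.00    -0.05    -0.20]
  [  -0.35     0.95    -0.30]
  [  -0.40    -0.20     0.90]
Cofactors of I−A, C_ij = (−1)^(i+j)·(minor ij) (rows/columns in the sector order above):
  C_11 = (0.95)(0.90) − (-0.30)(-0.20) = 0.7950
  C_12 = −[(-0.35)(0.90) − (-0.30)(-0.40)] = 0.4350
  C_13 = (-0.35)(-0.20) − (0.95)(-0.40) = 0.4500
  C_21 = −[(-0.05)(0.90) − (-0.20)(-0.20)] = 0.0850
  C_22 = (1.00)(0.90) − (-0.20)(-0.40) = 0.8200
  C_23 = −[(1.00)(-0.20) − (-0.05)(-0.40)] = 0.2200
  C_31 = (-0.05)(-0.30) − (-0.20)(0.95) = 0.2050
  C_32 = −[(1.00)(-0.30) − (-0.20)(-0.35)] = 0.3700
  C_33 = (1.00)(0.95) − (-0.05)(-0.35) = 0.9325
det(I−A) = Σ_j (I−A)_1j·C_1j = (1.00)(0.7950) + (-0.05)(0.4350) + (-0.20)(0.4500) = 0.68325
adj(I−A) = Cᵀ =
  [ 0.7950   0.0850   0.2050]
  [ 0.4350   0.8200   0.3700]
  [ 0.4500   0.2200   0.9325]
(I − A)⁻¹ = adj(I−A) / det(I−A) ≈
  [   1.1636     0.1244     0.3000]
  [   0.6367     1.2001     0.5415]
  [   0.6586     0.3220     1.3648]
x = (I − A)⁻¹ d = adj(I−A)·d / det(I−A), with det(I−A) = 0.68325:
  x_L = (0.7950·120 + 0.0850·80 + 0.2050·20) / 0.68325 = 106.30 / 0.68325 ≈ 155.580
  x_E = (0.4350·120 + 0.8200·80 + 0.3700·20) / 0.68325 = 125.20 / 0.68325 ≈ 183.242
  x_P = (0.4500·120 + 0.2200·80 + 0.9325·20) / 0.68325 = 90.25 / 0.68325 ≈ 132.089

x_L = 155.580, x_E = 183.242, x_P = 132.089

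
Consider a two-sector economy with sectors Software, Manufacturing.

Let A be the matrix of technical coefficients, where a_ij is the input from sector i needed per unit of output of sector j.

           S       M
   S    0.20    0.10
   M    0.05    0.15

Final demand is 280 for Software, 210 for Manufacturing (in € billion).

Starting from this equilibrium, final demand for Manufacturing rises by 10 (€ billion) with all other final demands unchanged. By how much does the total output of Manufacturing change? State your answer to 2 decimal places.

I − A =
  [   0.80    -0.10]
  [  -0.05     0.85]
det(I−A) = (0.80)(0.85) − (-0.10)(-0.05) = 0.6750
adj(I−A) = [[0.85, 0.10], [0.05, 0.80]]
(I − A)⁻¹ = adj(I−A) / det(I−A) ≈
  [   1.2593     0.1481]
  [   0.0741     1.1852]
Δx = (I − A)⁻¹ Δd with Δd having +10 in the Manufacturing component and 0 elsewhere.
So Δx_M = L_MM · (+10), where L_MM = adj(I−A)_MM / det(I−A) = 0.80 / 0.6750.
Δx_M = 0.80 × (+10) / 0.6750 = 8.00 / 0.6750 ≈ 11.85.

Δx_M = 11.85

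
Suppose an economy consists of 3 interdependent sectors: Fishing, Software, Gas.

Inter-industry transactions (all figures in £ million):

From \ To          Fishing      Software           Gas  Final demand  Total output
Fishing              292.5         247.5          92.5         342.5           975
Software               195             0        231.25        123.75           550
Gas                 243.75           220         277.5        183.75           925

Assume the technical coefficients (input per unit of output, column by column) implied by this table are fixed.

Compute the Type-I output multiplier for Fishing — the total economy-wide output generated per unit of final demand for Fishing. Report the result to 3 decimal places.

Technical coefficients a_ij = z_ij / X_j:
  a_FF = 292.5/975 = 0.30, a_SF = 195/975 = 0.20, a_GF = 243.75/975 = 0.25
  a_FS = 247.5/550 = 0.45, a_SS = 0/550 = 0.00, a_GS = 220/550 = 0.40
  a_FG = 92.5/925 = 0.10, a_SG = 231.25/925 = 0.25, a_GG = 277.5/925 = 0.30
I − A =
  [   0.70    -0.45    -0.10]
  [  -0.20     1.00    -0.25]
  [  -0.25    -0.40     0.70]
Cofactors of I−A, C_ij = (−1)^(i+j)·(minor ij) (rows/columns in the sector order above):
  C_11 = (1.00)(0.70) − (-0.25)(-0.40) = 0.6000
  C_12 = −[(-0.20)(0.70) − (-0.25)(-0.25)] = 0.2025
  C_13 = (-0.20)(-0.40) − (1.00)(-0.25) = 0.3300
  C_21 = −[(-0.45)(0.70) − (-0.10)(-0.40)] = 0.3550
  C_22 = (0.70)(0.70) − (-0.10)(-0.25) = 0.4650
  C_23 = −[(0.70)(-0.40) − (-0.45)(-0.25)] = 0.3925
  C_31 = (-0.45)(-0.25) − (-0.10)(1.00) = 0.2125
  C_32 = −[(0.70)(-0.25) − (-0.10)(-0.20)] = 0.1950
  C_33 = (0.70)(1.00) − (-0.45)(-0.20) = 0.6100
det(I−A) = Σ_j (I−A)_1j·C_1j = (0.70)(0.6000) + (-0.45)(0.2025) + (-0.10)(0.3300) = 0.295875
adj(I−A) = Cᵀ =
  [ 0.6000   0.3550   0.2125]
  [ 0.2025   0.4650   0.1950]
  [ 0.3300   0.3925   0.6100]
(I − A)⁻¹ = adj(I−A) / det(I−A) ≈
  [   2.0279     1.1998     0.7182]
  [   0.6844     1.5716     0.6591]
  [   1.1153     1.3266     2.0617]
The output multiplier for sector j is the column-j sum of the Leontief inverse (I − A)⁻¹ = adj(I−A) / det(I−A).
Column F of adj(I−A): (0.6000, 0.2025, 0.3300); det(I−A) = 0.295875.
m_F = (0.6000 + 0.2025 + 0.3300) / 0.295875 = 1.1325 / 0.295875 ≈ 3.828.

m_F = 3.828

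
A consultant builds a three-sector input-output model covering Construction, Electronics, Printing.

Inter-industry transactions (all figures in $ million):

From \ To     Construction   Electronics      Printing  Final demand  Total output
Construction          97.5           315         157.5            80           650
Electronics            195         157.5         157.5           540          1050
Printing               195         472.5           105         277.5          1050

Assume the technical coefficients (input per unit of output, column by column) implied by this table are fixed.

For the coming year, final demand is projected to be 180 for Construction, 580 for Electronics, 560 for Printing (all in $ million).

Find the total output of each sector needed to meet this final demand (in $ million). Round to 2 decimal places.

x_1 = 950.04, x_2 = 1297.87, x_3 = 1587.84

Technical coefficients a_ij = z_ij / X_j:
  a_11 = 97.5/650 = 0.15, a_21 = 195/650 = 0.30, a_31 = 195/650 = 0.30
  a_12 = 315/1050 = 0.30, a_22 = 157.5/1050 = 0.15, a_32 = 472.5/1050 = 0.45
  a_13 = 157.5/1050 = 0.15, a_23 = 157.5/1050 = 0.15, a_33 = 105/1050 = 0.10
I − A =
  [   0.85    -0.30    -0.15]
  [  -0.30     0.85    -0.15]
  [  -0.30    -0.45     0.90]
Cofactors of I−A, C_ij = (−1)^(i+j)·(minor ij) (rows/columns in the sector order above):
  C_11 = (0.85)(0.90) − (-0.15)(-0.45) = 0.6975
  C_12 = −[(-0.30)(0.90) − (-0.15)(-0.30)] = 0.3150
  C_13 = (-0.30)(-0.45) − (0.85)(-0.30) = 0.3900
  C_21 = −[(-0.30)(0.90) − (-0.15)(-0.45)] = 0.3375
  C_22 = (0.85)(0.90) − (-0.15)(-0.30) = 0.7200
  C_23 = −[(0.85)(-0.45) − (-0.30)(-0.30)] = 0.4725
  C_31 = (-0.30)(-0.15) − (-0.15)(0.85) = 0.1725
  C_32 = −[(0.85)(-0.15) − (-0.15)(-0.30)] = 0.1725
  C_33 = (0.85)(0.85) − (-0.30)(-0.30) = 0.6325
det(I−A) = Σ_j (I−A)_1j·C_1j = (0.85)(0.6975) + (-0.30)(0.3150) + (-0.15)(0.3900) = 0.439875
adj(I−A) = Cᵀ =
  [ 0.6975   0.3375   0.1725]
  [ 0.3150   0.7200   0.1725]
  [ 0.3900   0.4725   0.6325]
(I − A)⁻¹ = adj(I−A) / det(I−A) ≈
  [   1.5857     0.7673     0.3922]
  [   0.7161     1.6368     0.3922]
  [   0.8866     1.0742     1.4379]
x = (I − A)⁻¹ d = adj(I−A)·d / det(I−A), with det(I−A) = 0.439875:
  x_1 = (0.6975·180 + 0.3375·580 + 0.1725·560) / 0.439875 = 417.90 / 0.439875 ≈ 950.04
  x_2 = (0.3150·180 + 0.7200·580 + 0.1725·560) / 0.439875 = 570.90 / 0.439875 ≈ 1297.87
  x_3 = (0.3900·180 + 0.4725·580 + 0.6325·560) / 0.439875 = 698.45 / 0.439875 ≈ 1587.84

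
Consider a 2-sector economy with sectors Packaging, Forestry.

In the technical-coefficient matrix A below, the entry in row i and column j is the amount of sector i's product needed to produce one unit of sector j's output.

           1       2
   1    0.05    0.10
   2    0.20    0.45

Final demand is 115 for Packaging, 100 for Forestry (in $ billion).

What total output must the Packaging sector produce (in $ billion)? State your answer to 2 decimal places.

x_1 = 145.77

I − A =
  [   0.95    -0.10]
  [  -0.20     0.55]
det(I−A) = (0.95)(0.55) − (-0.10)(-0.20) = 0.5025
adj(I−A) = [[0.55, 0.10], [0.20, 0.95]]
(I − A)⁻¹ = adj(I−A) / det(I−A) ≈
  [   1.0945     0.1990]
  [   0.3980     1.8905]
x = (I − A)⁻¹ d = adj(I−A)·d / det(I−A), with det(I−A) = 0.5025:
  x_1 = (0.55·115 + 0.10·100) / 0.5025 = 73.25 / 0.5025 ≈ 145.77
  x_2 = (0.20·115 + 0.95·100) / 0.5025 = 118.00 / 0.5025 ≈ 234.83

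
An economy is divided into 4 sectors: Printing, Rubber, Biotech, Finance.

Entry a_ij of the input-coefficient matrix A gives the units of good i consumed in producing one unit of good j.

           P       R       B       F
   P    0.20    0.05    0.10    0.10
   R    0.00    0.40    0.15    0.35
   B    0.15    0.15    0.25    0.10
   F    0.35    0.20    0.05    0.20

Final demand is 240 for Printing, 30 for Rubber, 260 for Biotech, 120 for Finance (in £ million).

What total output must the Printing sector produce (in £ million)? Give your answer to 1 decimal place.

x_P = 473.6

I − A =
  [   0.80    -0.05    -0.10    -0.10]
  [   0.00     0.60    -0.15    -0.35]
  [  -0.15    -0.15     0.75    -0.10]
  [  -0.35    -0.20    -0.05     0.80]
Compute the cofactors C_ij = (−1)^(i+j)·(3×3 minor ij) of I−A; the adjugate is their transpose:
adj(I−A) = Cᵀ =
  [ 0.280875   0.059500   0.053875   0.067875]
  [ 0.117750   0.433500   0.117000   0.219000]
  [ 0.100875   0.117500   0.300875   0.101625]
  [ 0.158625   0.141750   0.071625   0.331875]
det(I−A) = Σ_j (I−A)_1j·C_1j = (0.80)(0.280875) + (-0.05)(0.117750) + (-0.10)(0.100875) + (-0.10)(0.158625) = 0.1928625
(I − A)⁻¹ = adj(I−A) / det(I−A) ≈
  [   1.4563     0.3085     0.2793     0.3519]
  [   0.6105     2.2477     0.6066     1.1355]
  [   0.5230     0.6092     1.5600     0.5269]
  [   0.8225     0.7350     0.3714     1.7208]
x = (I − A)⁻¹ d = adj(I−A)·d / det(I−A), with det(I−A) = 0.1928625:
  x_P = (0.280875·240 + 0.059500·30 + 0.053875·260 + 0.067875·120) / 0.1928625 = 91.3475 / 0.1928625 ≈ 473.6
  x_R = (0.117750·240 + 0.433500·30 + 0.117000·260 + 0.219000·120) / 0.1928625 = 97.965 / 0.1928625 ≈ 508.0
  x_B = (0.100875·240 + 0.117500·30 + 0.300875·260 + 0.101625·120) / 0.1928625 = 118.1575 / 0.1928625 ≈ 612.7
  x_F = (0.158625·240 + 0.141750·30 + 0.071625·260 + 0.331875·120) / 0.1928625 = 100.77 / 0.1928625 ≈ 522.5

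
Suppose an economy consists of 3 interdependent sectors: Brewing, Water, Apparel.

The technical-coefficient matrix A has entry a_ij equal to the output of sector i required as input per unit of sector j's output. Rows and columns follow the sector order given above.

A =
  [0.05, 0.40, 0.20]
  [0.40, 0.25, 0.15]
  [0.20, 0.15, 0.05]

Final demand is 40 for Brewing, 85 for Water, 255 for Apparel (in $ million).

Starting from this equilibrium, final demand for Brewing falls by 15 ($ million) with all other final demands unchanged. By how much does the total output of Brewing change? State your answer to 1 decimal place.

I − A =
  [   0.95    -0.40    -0.20]
  [  -0.40     0.75    -0.15]
  [  -0.20    -0.15     0.95]
Cofactors of I−A, C_ij = (−1)^(i+j)·(minor ij) (rows/columns in the sector order above):
  C_11 = (0.75)(0.95) − (-0.15)(-0.15) = 0.6900
  C_12 = −[(-0.40)(0.95) − (-0.15)(-0.20)] = 0.4100
  C_13 = (-0.40)(-0.15) − (0.75)(-0.20) = 0.2100
  C_21 = −[(-0.40)(0.95) − (-0.20)(-0.15)] = 0.4100
  C_22 = (0.95)(0.95) − (-0.20)(-0.20) = 0.8625
  C_23 = −[(0.95)(-0.15) − (-0.40)(-0.20)] = 0.2225
  C_31 = (-0.40)(-0.15) − (-0.20)(0.75) = 0.2100
  C_32 = −[(0.95)(-0.15) − (-0.20)(-0.40)] = 0.2225
  C_33 = (0.95)(0.75) − (-0.40)(-0.40) = 0.5525
det(I−A) = Σ_j (I−A)_1j·C_1j = (0.95)(0.6900) + (-0.40)(0.4100) + (-0.20)(0.2100) = 0.4495
adj(I−A) = Cᵀ =
  [ 0.6900   0.4100   0.2100]
  [ 0.4100   0.8625   0.2225]
  [ 0.2100   0.2225   0.5525]
(I − A)⁻¹ = adj(I−A) / det(I−A) ≈
  [   1.5350     0.9121     0.4672]
  [   0.9121     1.9188     0.4950]
  [   0.4672     0.4950     1.2291]
Δx = (I − A)⁻¹ Δd with Δd having -15 in the Brewing component and 0 elsewhere.
So Δx_1 = L_11 · (-15), where L_11 = adj(I−A)_11 / det(I−A) = 0.6900 / 0.4495.
Δx_1 = 0.6900 × (-15) / 0.4495 = -10.35 / 0.4495 ≈ -23.0.

Δx_1 = -23.0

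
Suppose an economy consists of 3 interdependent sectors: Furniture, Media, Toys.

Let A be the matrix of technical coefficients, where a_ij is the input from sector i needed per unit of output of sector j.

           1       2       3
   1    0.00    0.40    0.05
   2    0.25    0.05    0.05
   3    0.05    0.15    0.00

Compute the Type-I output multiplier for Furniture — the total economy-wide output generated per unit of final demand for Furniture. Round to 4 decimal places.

I − A =
  [   1.00    -0.40    -0.05]
  [  -0.25     0.95    -0.05]
  [  -0.05    -0.15     1.00]
Cofactors of I−A, C_ij = (−1)^(i+j)·(minor ij) (rows/columns in the sector order above):
  C_11 = (0.95)(1.00) − (-0.05)(-0.15) = 0.9425
  C_12 = −[(-0.25)(1.00) − (-0.05)(-0.05)] = 0.2525
  C_13 = (-0.25)(-0.15) − (0.95)(-0.05) = 0.0850
  C_21 = −[(-0.40)(1.00) − (-0.05)(-0.15)] = 0.4075
  C_22 = (1.00)(1.00) − (-0.05)(-0.05) = 0.9975
  C_23 = −[(1.00)(-0.15) − (-0.40)(-0.05)] = 0.1700
  C_31 = (-0.40)(-0.05) − (-0.05)(0.95) = 0.0675
  C_32 = −[(1.00)(-0.05) − (-0.05)(-0.25)] = 0.0625
  C_33 = (1.00)(0.95) − (-0.40)(-0.25) = 0.8500
det(I−A) = Σ_j (I−A)_1j·C_1j = (1.00)(0.9425) + (-0.40)(0.2525) + (-0.05)(0.0850) = 0.83725
adj(I−A) = Cᵀ =
  [ 0.9425   0.4075   0.0675]
  [ 0.2525   0.9975   0.0625]
  [ 0.0850   0.1700   0.8500]
(I − A)⁻¹ = adj(I−A) / det(I−A) ≈
  [   1.12571     0.48671     0.08062]
  [   0.30158     1.19140     0.07465]
  [   0.10152     0.20305     1.01523]
The output multiplier for sector j is the column-j sum of the Leontief inverse (I − A)⁻¹ = adj(I−A) / det(I−A).
Column 1 of adj(I−A): (0.9425, 0.2525, 0.0850); det(I−A) = 0.83725.
m_1 = (0.9425 + 0.2525 + 0.0850) / 0.83725 = 1.28 / 0.83725 ≈ 1.5288.

m_1 = 1.5288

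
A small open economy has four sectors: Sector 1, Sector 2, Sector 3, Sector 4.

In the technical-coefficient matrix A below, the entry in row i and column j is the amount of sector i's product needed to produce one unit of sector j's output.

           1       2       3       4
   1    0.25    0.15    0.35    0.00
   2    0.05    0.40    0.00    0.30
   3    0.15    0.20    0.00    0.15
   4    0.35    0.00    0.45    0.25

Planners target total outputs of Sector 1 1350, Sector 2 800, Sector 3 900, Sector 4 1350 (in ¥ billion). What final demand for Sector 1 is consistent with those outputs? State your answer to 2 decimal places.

d_1 = 577.50

I − A =
  [   0.75    -0.15    -0.35     0.00]
  [  -0.05     0.60     0.00    -0.30]
  [  -0.15    -0.20     1.00    -0.15]
  [  -0.35     0.00    -0.45     0.75]
d = (I − A) x:
  d_1 = (+0.75)·1350 + (-0.15)·800 + (-0.35)·900 + (+0.00)·1350 = 577.50
  d_2 = (-0.05)·1350 + (+0.60)·800 + (+0.00)·900 + (-0.30)·1350 = 7.50
  d_3 = (-0.15)·1350 + (-0.20)·800 + (+1.00)·900 + (-0.15)·1350 = 335.00
  d_4 = (-0.35)·1350 + (+0.00)·800 + (-0.45)·900 + (+0.75)·1350 = 135.00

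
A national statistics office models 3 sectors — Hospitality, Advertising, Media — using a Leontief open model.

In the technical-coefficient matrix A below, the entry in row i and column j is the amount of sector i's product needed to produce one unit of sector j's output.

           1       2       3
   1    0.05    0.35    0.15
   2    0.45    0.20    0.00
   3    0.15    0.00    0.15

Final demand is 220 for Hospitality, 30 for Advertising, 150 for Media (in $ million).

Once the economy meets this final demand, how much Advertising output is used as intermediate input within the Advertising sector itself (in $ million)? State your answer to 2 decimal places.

I − A =
  [   0.95    -0.35    -0.15]
  [  -0.45     0.80     0.00]
  [  -0.15     0.00     0.85]
Cofactors of I−A, C_ij = (−1)^(i+j)·(minor ij) (rows/columns in the sector order above):
  C_11 = (0.80)(0.85) − (0.00)(0.00) = 0.6800
  C_12 = −[(-0.45)(0.85) − (0.00)(-0.15)] = 0.3825
  C_13 = (-0.45)(0.00) − (0.80)(-0.15) = 0.1200
  C_21 = −[(-0.35)(0.85) − (-0.15)(0.00)] = 0.2975
  C_22 = (0.95)(0.85) − (-0.15)(-0.15) = 0.7850
  C_23 = −[(0.95)(0.00) − (-0.35)(-0.15)] = 0.0525
  C_31 = (-0.35)(0.00) − (-0.15)(0.80) = 0.1200
  C_32 = −[(0.95)(0.00) − (-0.15)(-0.45)] = 0.0675
  C_33 = (0.95)(0.80) − (-0.35)(-0.45) = 0.6025
det(I−A) = Σ_j (I−A)_1j·C_1j = (0.95)(0.6800) + (-0.35)(0.3825) + (-0.15)(0.1200) = 0.494125
adj(I−A) = Cᵀ =
  [ 0.6800   0.2975   0.1200]
  [ 0.3825   0.7850   0.0675]
  [ 0.1200   0.0525   0.6025]
(I − A)⁻¹ = adj(I−A) / det(I−A) ≈
  [   1.3762     0.6021     0.2429]
  [   0.7741     1.5887     0.1366]
  [   0.2429     0.1062     1.2193]
First solve x = (I − A)⁻¹ d = adj(I−A)·d / det(I−A); in particular x_2 = (0.3825·220 + 0.7850·30 + 0.0675·150) / 0.494125 = 117.825 / 0.494125 ≈ 238.4518.
Intermediate flow from 2 to 2: z_22 = a_22 · x_2 = 0.20 × 117.825 / 0.494125 = 23.565 / 0.494125 ≈ 47.69.

z_22 = 47.69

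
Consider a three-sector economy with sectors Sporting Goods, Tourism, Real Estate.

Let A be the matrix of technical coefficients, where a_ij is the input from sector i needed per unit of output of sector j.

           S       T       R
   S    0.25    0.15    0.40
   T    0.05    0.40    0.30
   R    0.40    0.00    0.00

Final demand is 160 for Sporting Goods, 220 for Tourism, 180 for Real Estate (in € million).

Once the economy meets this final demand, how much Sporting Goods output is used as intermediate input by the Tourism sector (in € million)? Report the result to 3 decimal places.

z_ST = 91.826

I − A =
  [   0.75    -0.15    -0.40]
  [  -0.05     0.60    -0.30]
  [  -0.40     0.00     1.00]
Cofactors of I−A, C_ij = (−1)^(i+j)·(minor ij) (rows/columns in the sector order above):
  C_11 = (0.60)(1.00) − (-0.30)(0.00) = 0.6000
  C_12 = −[(-0.05)(1.00) − (-0.30)(-0.40)] = 0.1700
  C_13 = (-0.05)(0.00) − (0.60)(-0.40) = 0.2400
  C_21 = −[(-0.15)(1.00) − (-0.40)(0.00)] = 0.1500
  C_22 = (0.75)(1.00) − (-0.40)(-0.40) = 0.5900
  C_23 = −[(0.75)(0.00) − (-0.15)(-0.40)] = 0.0600
  C_31 = (-0.15)(-0.30) − (-0.40)(0.60) = 0.2850
  C_32 = −[(0.75)(-0.30) − (-0.40)(-0.05)] = 0.2450
  C_33 = (0.75)(0.60) − (-0.15)(-0.05) = 0.4425
det(I−A) = Σ_j (I−A)_1j·C_1j = (0.75)(0.6000) + (-0.15)(0.1700) + (-0.40)(0.2400) = 0.3285
adj(I−A) = Cᵀ =
  [ 0.6000   0.1500   0.2850]
  [ 0.1700   0.5900   0.2450]
  [ 0.2400   0.0600   0.4425]
(I − A)⁻¹ = adj(I−A) / det(I−A) ≈
  [   1.8265     0.4566     0.8676]
  [   0.5175     1.7960     0.7458]
  [   0.7306     0.1826     1.3470]
First solve x = (I − A)⁻¹ d = adj(I−A)·d / det(I−A); in particular x_T = (0.1700·160 + 0.5900·220 + 0.2450·180) / 0.3285 = 201.10 / 0.3285 ≈ 612.17656.
Intermediate flow from S to T: z_ST = a_ST · x_T = 0.15 × 201.10 / 0.3285 = 30.165 / 0.3285 ≈ 91.826.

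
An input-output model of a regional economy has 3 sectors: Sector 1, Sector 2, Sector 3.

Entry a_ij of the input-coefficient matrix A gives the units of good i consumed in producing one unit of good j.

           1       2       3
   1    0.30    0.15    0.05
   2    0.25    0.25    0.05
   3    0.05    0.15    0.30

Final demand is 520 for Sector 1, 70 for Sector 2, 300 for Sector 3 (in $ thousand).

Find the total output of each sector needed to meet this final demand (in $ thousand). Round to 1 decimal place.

I − A =
  [   0.70    -0.15    -0.05]
  [  -0.25     0.75    -0.05]
  [  -0.05    -0.15     0.70]
Cofactors of I−A, C_ij = (−1)^(i+j)·(minor ij) (rows/columns in the sector order above):
  C_11 = (0.75)(0.70) − (-0.05)(-0.15) = 0.5175
  C_12 = −[(-0.25)(0.70) − (-0.05)(-0.05)] = 0.1775
  C_13 = (-0.25)(-0.15) − (0.75)(-0.05) = 0.0750
  C_21 = −[(-0.15)(0.70) − (-0.05)(-0.15)] = 0.1125
  C_22 = (0.70)(0.70) − (-0.05)(-0.05) = 0.4875
  C_23 = −[(0.70)(-0.15) − (-0.15)(-0.05)] = 0.1125
  C_31 = (-0.15)(-0.05) − (-0.05)(0.75) = 0.0450
  C_32 = −[(0.70)(-0.05) − (-0.05)(-0.25)] = 0.0475
  C_33 = (0.70)(0.75) − (-0.15)(-0.25) = 0.4875
det(I−A) = Σ_j (I−A)_1j·C_1j = (0.70)(0.5175) + (-0.15)(0.1775) + (-0.05)(0.0750) = 0.331875
adj(I−A) = Cᵀ =
  [ 0.5175   0.1125   0.0450]
  [ 0.1775   0.4875   0.0475]
  [ 0.0750   0.1125   0.4875]
(I − A)⁻¹ = adj(I−A) / det(I−A) ≈
  [   1.5593     0.3390     0.1356]
  [   0.5348     1.4689     0.1431]
  [   0.2260     0.3390     1.4689]
x = (I − A)⁻¹ d = adj(I−A)·d / det(I−A), with det(I−A) = 0.331875:
  x_1 = (0.5175·520 + 0.1125·70 + 0.0450·300) / 0.331875 = 290.475 / 0.331875 ≈ 875.3
  x_2 = (0.1775·520 + 0.4875·70 + 0.0475·300) / 0.331875 = 140.675 / 0.331875 ≈ 423.9
  x_3 = (0.0750·520 + 0.1125·70 + 0.4875·300) / 0.331875 = 193.125 / 0.331875 ≈ 581.9

x_1 = 875.3, x_2 = 423.9, x_3 = 581.9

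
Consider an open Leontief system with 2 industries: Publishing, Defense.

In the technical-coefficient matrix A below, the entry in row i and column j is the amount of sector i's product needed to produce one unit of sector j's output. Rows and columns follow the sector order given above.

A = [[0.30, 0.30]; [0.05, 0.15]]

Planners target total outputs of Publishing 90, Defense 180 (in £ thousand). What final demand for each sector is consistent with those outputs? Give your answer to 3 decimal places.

I − A =
  [   0.70    -0.30]
  [  -0.05     0.85]
d = (I − A) x:
  d_1 = (+0.70)·90 + (-0.30)·180 = 9.000
  d_2 = (-0.05)·90 + (+0.85)·180 = 148.500

d_1 = 9.000, d_2 = 148.500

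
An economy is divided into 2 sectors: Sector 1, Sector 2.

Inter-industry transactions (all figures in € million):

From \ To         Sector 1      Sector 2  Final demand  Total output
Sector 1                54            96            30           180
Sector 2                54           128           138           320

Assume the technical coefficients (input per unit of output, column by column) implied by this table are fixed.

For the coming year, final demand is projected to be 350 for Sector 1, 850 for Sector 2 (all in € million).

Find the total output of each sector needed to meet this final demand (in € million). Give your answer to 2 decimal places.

x_1 = 1409.09, x_2 = 2121.21

Technical coefficients a_ij = z_ij / X_j:
  a_11 = 54/180 = 0.30, a_21 = 54/180 = 0.30
  a_12 = 96/320 = 0.30, a_22 = 128/320 = 0.40
I − A =
  [   0.70    -0.30]
  [  -0.30     0.60]
det(I−A) = (0.70)(0.60) − (-0.30)(-0.30) = 0.3300
adj(I−A) = [[0.60, 0.30], [0.30, 0.70]]
(I − A)⁻¹ = adj(I−A) / det(I−A) ≈
  [   1.8182     0.9091]
  [   0.9091     2.1212]
x = (I − A)⁻¹ d = adj(I−A)·d / det(I−A), with det(I−A) = 0.3300:
  x_1 = (0.60·350 + 0.30·850) / 0.3300 = 465.00 / 0.3300 ≈ 1409.09
  x_2 = (0.30·350 + 0.70·850) / 0.3300 = 700.00 / 0.3300 ≈ 2121.21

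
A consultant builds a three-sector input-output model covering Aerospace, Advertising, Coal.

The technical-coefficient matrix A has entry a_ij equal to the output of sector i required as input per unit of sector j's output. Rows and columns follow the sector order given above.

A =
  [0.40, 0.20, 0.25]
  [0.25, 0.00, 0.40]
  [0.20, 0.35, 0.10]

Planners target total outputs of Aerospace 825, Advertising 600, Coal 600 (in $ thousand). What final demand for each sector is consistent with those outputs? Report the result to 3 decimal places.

d_1 = 225.000, d_2 = 153.750, d_3 = 165.000

I − A =
  [   0.60    -0.20    -0.25]
  [  -0.25     1.00    -0.40]
  [  -0.20    -0.35     0.90]
d = (I − A) x:
  d_1 = (+0.60)·825 + (-0.20)·600 + (-0.25)·600 = 225.000
  d_2 = (-0.25)·825 + (+1.00)·600 + (-0.40)·600 = 153.750
  d_3 = (-0.20)·825 + (-0.35)·600 + (+0.90)·600 = 165.000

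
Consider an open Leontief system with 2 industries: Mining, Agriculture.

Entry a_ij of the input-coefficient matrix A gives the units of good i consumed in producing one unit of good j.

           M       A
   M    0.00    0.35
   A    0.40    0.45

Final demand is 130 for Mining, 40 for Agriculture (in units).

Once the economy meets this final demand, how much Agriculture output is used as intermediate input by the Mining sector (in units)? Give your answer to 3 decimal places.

I − A =
  [   1.00    -0.35]
  [  -0.40     0.55]
det(I−A) = (1.00)(0.55) − (-0.35)(-0.40) = 0.4100
adj(I−A) = [[0.55, 0.35], [0.40, 1.00]]
(I − A)⁻¹ = adj(I−A) / det(I−A) ≈
  [   1.3415     0.8537]
  [   0.9756     2.4390]
First solve x = (I − A)⁻¹ d = adj(I−A)·d / det(I−A); in particular x_M = (0.55·130 + 0.35·40) / 0.4100 = 85.50 / 0.4100 ≈ 208.53659.
Intermediate flow from A to M: z_AM = a_AM · x_M = 0.40 × 85.50 / 0.4100 = 34.20 / 0.4100 ≈ 83.415.

z_AM = 83.415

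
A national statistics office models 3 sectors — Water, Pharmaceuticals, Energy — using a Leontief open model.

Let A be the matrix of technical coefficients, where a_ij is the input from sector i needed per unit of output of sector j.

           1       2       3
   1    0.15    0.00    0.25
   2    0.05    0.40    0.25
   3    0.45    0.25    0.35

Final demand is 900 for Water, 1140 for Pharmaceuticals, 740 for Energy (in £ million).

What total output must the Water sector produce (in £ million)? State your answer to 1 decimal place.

x_1 = 2296.0

I − A =
  [   0.85     0.00    -0.25]
  [  -0.05     0.60    -0.25]
  [  -0.45    -0.25     0.65]
Cofactors of I−A, C_ij = (−1)^(i+j)·(minor ij) (rows/columns in the sector order above):
  C_11 = (0.60)(0.65) − (-0.25)(-0.25) = 0.3275
  C_12 = −[(-0.05)(0.65) − (-0.25)(-0.45)] = 0.1450
  C_13 = (-0.05)(-0.25) − (0.60)(-0.45) = 0.2825
  C_21 = −[(0.00)(0.65) − (-0.25)(-0.25)] = 0.0625
  C_22 = (0.85)(0.65) − (-0.25)(-0.45) = 0.4400
  C_23 = −[(0.85)(-0.25) − (0.00)(-0.45)] = 0.2125
  C_31 = (0.00)(-0.25) − (-0.25)(0.60) = 0.1500
  C_32 = −[(0.85)(-0.25) − (-0.25)(-0.05)] = 0.2250
  C_33 = (0.85)(0.60) − (0.00)(-0.05) = 0.5100
det(I−A) = Σ_j (I−A)_1j·C_1j = (0.85)(0.3275) + (0.00)(0.1450) + (-0.25)(0.2825) = 0.20775
adj(I−A) = Cᵀ =
  [ 0.3275   0.0625   0.1500]
  [ 0.1450   0.4400   0.2250]
  [ 0.2825   0.2125   0.5100]
(I − A)⁻¹ = adj(I−A) / det(I−A) ≈
  [   1.5764     0.3008     0.7220]
  [   0.6980     2.1179     1.0830]
  [   1.3598     1.0229     2.4549]
x = (I − A)⁻¹ d = adj(I−A)·d / det(I−A), with det(I−A) = 0.20775:
  x_1 = (0.3275·900 + 0.0625·1140 + 0.1500·740) / 0.20775 = 477.00 / 0.20775 ≈ 2296.0
  x_2 = (0.1450·900 + 0.4400·1140 + 0.2250·740) / 0.20775 = 798.60 / 0.20775 ≈ 3844.0
  x_3 = (0.2825·900 + 0.2125·1140 + 0.5100·740) / 0.20775 = 873.90 / 0.20775 ≈ 4206.5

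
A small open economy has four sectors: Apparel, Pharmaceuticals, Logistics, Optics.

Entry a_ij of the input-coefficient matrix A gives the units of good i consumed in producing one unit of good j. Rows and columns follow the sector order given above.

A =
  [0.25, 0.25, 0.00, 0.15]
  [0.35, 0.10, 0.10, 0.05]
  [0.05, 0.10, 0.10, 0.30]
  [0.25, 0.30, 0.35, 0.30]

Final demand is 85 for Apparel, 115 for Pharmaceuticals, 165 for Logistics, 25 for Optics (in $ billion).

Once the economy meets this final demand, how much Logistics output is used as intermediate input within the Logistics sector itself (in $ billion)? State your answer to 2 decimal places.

I − A =
  [   0.75    -0.25     0.00    -0.15]
  [  -0.35     0.90    -0.10    -0.05]
  [  -0.05    -0.10     0.90    -0.30]
  [  -0.25    -0.30    -0.35     0.70]
Compute the cofactors C_ij = (−1)^(i+j)·(3×3 minor ij) of I−A; the adjugate is their transpose:
adj(I−A) = Cᵀ =
  [ 0.441250   0.177000   0.073625   0.138750]
  [ 0.206875   0.357375   0.080250   0.104250]
  [ 0.155500   0.146000   0.347375   0.192625]
  [ 0.324000   0.289375   0.234375   0.520000]
det(I−A) = Σ_j (I−A)_1j·C_1j = (0.75)(0.441250) + (-0.25)(0.206875) + (0.00)(0.155500) + (-0.15)(0.324000) = 0.23061875
(I − A)⁻¹ = adj(I−A) / det(I−A) ≈
  [   1.9133     0.7675     0.3192     0.6016]
  [   0.8970     1.5496     0.3480     0.4520]
  [   0.6743     0.6331     1.5063     0.8353]
  [   1.4049     1.2548     1.0163     2.2548]
First solve x = (I − A)⁻¹ d = adj(I−A)·d / det(I−A); in particular x_L = (0.155500·85 + 0.146000·115 + 0.347375·165 + 0.192625·25) / 0.23061875 = 92.14 / 0.23061875 ≈ 399.5339.
Intermediate flow from L to L: z_LL = a_LL · x_L = 0.10 × 92.14 / 0.23061875 = 9.214 / 0.23061875 ≈ 39.95.

z_LL = 39.95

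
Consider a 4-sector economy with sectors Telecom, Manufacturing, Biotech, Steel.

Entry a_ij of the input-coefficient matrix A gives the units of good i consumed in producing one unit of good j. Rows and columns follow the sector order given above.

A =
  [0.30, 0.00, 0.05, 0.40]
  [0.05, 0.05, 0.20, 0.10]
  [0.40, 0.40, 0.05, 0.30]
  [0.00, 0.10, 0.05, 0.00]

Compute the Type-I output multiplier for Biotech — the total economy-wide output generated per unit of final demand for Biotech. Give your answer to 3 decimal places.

m_B = 1.776

I − A =
  [   0.70     0.00    -0.05    -0.40]
  [  -0.05     0.95    -0.20    -0.10]
  [  -0.40    -0.40     0.95    -0.30]
  [   0.00    -0.10    -0.05     1.00]
Compute the cofactors C_ij = (−1)^(i+j)·(3×3 minor ij) of I−A; the adjugate is their transpose:
adj(I−A) = Cᵀ =
  [ 0.79075   0.06750   0.07400   0.34525]
  [ 0.12875   0.62650   0.14700   0.15825]
  [ 0.39750   0.31700   0.65600   0.38750]
  [ 0.03275   0.07850   0.04750   0.55575]
det(I−A) = Σ_j (I−A)_1j·C_1j = (0.70)(0.79075) + (0.00)(0.12875) + (-0.05)(0.39750) + (-0.40)(0.03275) = 0.52055
(I − A)⁻¹ = adj(I−A) / det(I−A) ≈
  [   1.5191     0.1297     0.1422     0.6632]
  [   0.2473     1.2035     0.2824     0.3040]
  [   0.7636     0.6090     1.2602     0.7444]
  [   0.0629     0.1508     0.0912     1.0676]
The output multiplier for sector j is the column-j sum of the Leontief inverse (I − A)⁻¹ = adj(I−A) / det(I−A).
Column B of adj(I−A): (0.07400, 0.14700, 0.65600, 0.04750); det(I−A) = 0.52055.
m_B = (0.07400 + 0.14700 + 0.65600 + 0.04750) / 0.52055 = 0.9245 / 0.52055 ≈ 1.776.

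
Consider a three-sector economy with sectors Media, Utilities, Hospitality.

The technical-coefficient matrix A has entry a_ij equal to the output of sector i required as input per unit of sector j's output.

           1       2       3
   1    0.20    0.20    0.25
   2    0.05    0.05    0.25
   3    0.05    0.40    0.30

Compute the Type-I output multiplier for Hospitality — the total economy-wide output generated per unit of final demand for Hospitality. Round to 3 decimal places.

I − A =
  [   0.80    -0.20    -0.25]
  [  -0.05     0.95    -0.25]
  [  -0.05    -0.40     0.70]
Cofactors of I−A, C_ij = (−1)^(i+j)·(minor ij) (rows/columns in the sector order above):
  C_11 = (0.95)(0.70) − (-0.25)(-0.40) = 0.5650
  C_12 = −[(-0.05)(0.70) − (-0.25)(-0.05)] = 0.0475
  C_13 = (-0.05)(-0.40) − (0.95)(-0.05) = 0.0675
  C_21 = −[(-0.20)(0.70) − (-0.25)(-0.40)] = 0.2400
  C_22 = (0.80)(0.70) − (-0.25)(-0.05) = 0.5475
  C_23 = −[(0.80)(-0.40) − (-0.20)(-0.05)] = 0.3300
  C_31 = (-0.20)(-0.25) − (-0.25)(0.95) = 0.2875
  C_32 = −[(0.80)(-0.25) − (-0.25)(-0.05)] = 0.2125
  C_33 = (0.80)(0.95) − (-0.20)(-0.05) = 0.7500
det(I−A) = Σ_j (I−A)_1j·C_1j = (0.80)(0.5650) + (-0.20)(0.0475) + (-0.25)(0.0675) = 0.425625
adj(I−A) = Cᵀ =
  [ 0.5650   0.2400   0.2875]
  [ 0.0475   0.5475   0.2125]
  [ 0.0675   0.3300   0.7500]
(I − A)⁻¹ = adj(I−A) / det(I−A) ≈
  [   1.3275     0.5639     0.6755]
  [   0.1116     1.2863     0.4993]
  [   0.1586     0.7753     1.7621]
The output multiplier for sector j is the column-j sum of the Leontief inverse (I − A)⁻¹ = adj(I−A) / det(I−A).
Column 3 of adj(I−A): (0.2875, 0.2125, 0.7500); det(I−A) = 0.425625.
m_3 = (0.2875 + 0.2125 + 0.7500) / 0.425625 = 1.25 / 0.425625 ≈ 2.937.

m_3 = 2.937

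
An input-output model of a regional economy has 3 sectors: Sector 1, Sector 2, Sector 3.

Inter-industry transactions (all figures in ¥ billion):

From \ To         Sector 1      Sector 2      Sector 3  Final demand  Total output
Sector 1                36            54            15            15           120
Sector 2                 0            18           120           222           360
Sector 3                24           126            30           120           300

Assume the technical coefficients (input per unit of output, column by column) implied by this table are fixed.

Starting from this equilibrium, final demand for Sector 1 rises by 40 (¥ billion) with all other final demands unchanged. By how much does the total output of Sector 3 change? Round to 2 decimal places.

Δx_3 = 15.87

Technical coefficients a_ij = z_ij / X_j:
  a_11 = 36/120 = 0.30, a_21 = 0/120 = 0.00, a_31 = 24/120 = 0.20
  a_12 = 54/360 = 0.15, a_22 = 18/360 = 0.05, a_32 = 126/360 = 0.35
  a_13 = 15/300 = 0.05, a_23 = 120/300 = 0.40, a_33 = 30/300 = 0.10
I − A =
  [   0.70    -0.15    -0.05]
  [   0.00     0.95    -0.40]
  [  -0.20    -0.35     0.90]
Cofactors of I−A, C_ij = (−1)^(i+j)·(minor ij) (rows/columns in the sector order above):
  C_11 = (0.95)(0.90) − (-0.40)(-0.35) = 0.7150
  C_12 = −[(0.00)(0.90) − (-0.40)(-0.20)] = 0.0800
  C_13 = (0.00)(-0.35) − (0.95)(-0.20) = 0.1900
  C_21 = −[(-0.15)(0.90) − (-0.05)(-0.35)] = 0.1525
  C_22 = (0.70)(0.90) − (-0.05)(-0.20) = 0.6200
  C_23 = −[(0.70)(-0.35) − (-0.15)(-0.20)] = 0.2750
  C_31 = (-0.15)(-0.40) − (-0.05)(0.95) = 0.1075
  C_32 = −[(0.70)(-0.40) − (-0.05)(0.00)] = 0.2800
  C_33 = (0.70)(0.95) − (-0.15)(0.00) = 0.6650
det(I−A) = Σ_j (I−A)_1j·C_1j = (0.70)(0.7150) + (-0.15)(0.0800) + (-0.05)(0.1900) = 0.4790
adj(I−A) = Cᵀ =
  [ 0.7150   0.1525   0.1075]
  [ 0.0800   0.6200   0.2800]
  [ 0.1900   0.2750   0.6650]
(I − A)⁻¹ = adj(I−A) / det(I−A) ≈
  [   1.4927     0.3184     0.2244]
  [   0.1670     1.2944     0.5846]
  [   0.3967     0.5741     1.3883]
Δx = (I − A)⁻¹ Δd with Δd having +40 in the Sector 1 component and 0 elsewhere.
So Δx_3 = L_31 · (+40), where L_31 = adj(I−A)_31 / det(I−A) = 0.1900 / 0.4790.
Δx_3 = 0.1900 × (+40) / 0.4790 = 7.60 / 0.4790 ≈ 15.87.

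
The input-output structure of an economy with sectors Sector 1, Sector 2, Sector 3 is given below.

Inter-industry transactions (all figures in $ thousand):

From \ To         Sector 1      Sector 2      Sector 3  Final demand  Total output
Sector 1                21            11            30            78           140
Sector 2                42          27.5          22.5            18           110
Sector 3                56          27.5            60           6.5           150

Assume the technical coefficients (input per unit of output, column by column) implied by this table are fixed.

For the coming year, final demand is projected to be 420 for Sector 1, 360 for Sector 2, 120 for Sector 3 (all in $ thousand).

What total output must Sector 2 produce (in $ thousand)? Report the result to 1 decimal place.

x_2 = 1105.2

Technical coefficients a_ij = z_ij / X_j:
  a_11 = 21/140 = 0.15, a_21 = 42/140 = 0.30, a_31 = 56/140 = 0.40
  a_12 = 11/110 = 0.10, a_22 = 27.5/110 = 0.25, a_32 = 27.5/110 = 0.25
  a_13 = 30/150 = 0.20, a_23 = 22.5/150 = 0.15, a_33 = 60/150 = 0.40
I − A =
  [   0.85    -0.10    -0.20]
  [  -0.30     0.75    -0.15]
  [  -0.40    -0.25     0.60]
Cofactors of I−A, C_ij = (−1)^(i+j)·(minor ij) (rows/columns in the sector order above):
  C_11 = (0.75)(0.60) − (-0.15)(-0.25) = 0.4125
  C_12 = −[(-0.30)(0.60) − (-0.15)(-0.40)] = 0.2400
  C_13 = (-0.30)(-0.25) − (0.75)(-0.40) = 0.3750
  C_21 = −[(-0.10)(0.60) − (-0.20)(-0.25)] = 0.1100
  C_22 = (0.85)(0.60) − (-0.20)(-0.40) = 0.4300
  C_23 = −[(0.85)(-0.25) − (-0.10)(-0.40)] = 0.2525
  C_31 = (-0.10)(-0.15) − (-0.20)(0.75) = 0.1650
  C_32 = −[(0.85)(-0.15) − (-0.20)(-0.30)] = 0.1875
  C_33 = (0.85)(0.75) − (-0.10)(-0.30) = 0.6075
det(I−A) = Σ_j (I−A)_1j·C_1j = (0.85)(0.4125) + (-0.10)(0.2400) + (-0.20)(0.3750) = 0.251625
adj(I−A) = Cᵀ =
  [ 0.4125   0.1100   0.1650]
  [ 0.2400   0.4300   0.1875]
  [ 0.3750   0.2525   0.6075]
(I − A)⁻¹ = adj(I−A) / det(I−A) ≈
  [   1.6393     0.4372     0.6557]
  [   0.9538     1.7089     0.7452]
  [   1.4903     1.0035     2.4143]
x = (I − A)⁻¹ d = adj(I−A)·d / det(I−A), with det(I−A) = 0.251625:
  x_1 = (0.4125·420 + 0.1100·360 + 0.1650·120) / 0.251625 = 232.65 / 0.251625 ≈ 924.6
  x_2 = (0.2400·420 + 0.4300·360 + 0.1875·120) / 0.251625 = 278.10 / 0.251625 ≈ 1105.2
  x_3 = (0.3750·420 + 0.2525·360 + 0.6075·120) / 0.251625 = 321.30 / 0.251625 ≈ 1276.9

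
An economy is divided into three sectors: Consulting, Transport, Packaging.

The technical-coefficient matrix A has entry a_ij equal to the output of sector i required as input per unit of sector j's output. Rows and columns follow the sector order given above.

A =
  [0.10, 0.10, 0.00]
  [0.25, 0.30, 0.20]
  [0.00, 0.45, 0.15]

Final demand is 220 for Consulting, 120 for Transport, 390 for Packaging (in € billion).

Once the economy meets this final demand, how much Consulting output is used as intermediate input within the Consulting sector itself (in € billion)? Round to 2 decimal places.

I − A =
  [   0.90    -0.10     0.00]
  [  -0.25     0.70    -0.20]
  [   0.00    -0.45     0.85]
Cofactors of I−A, C_ij = (−1)^(i+j)·(minor ij) (rows/columns in the sector order above):
  C_11 = (0.70)(0.85) − (-0.20)(-0.45) = 0.5050
  C_12 = −[(-0.25)(0.85) − (-0.20)(0.00)] = 0.2125
  C_13 = (-0.25)(-0.45) − (0.70)(0.00) = 0.1125
  C_21 = −[(-0.10)(0.85) − (0.00)(-0.45)] = 0.0850
  C_22 = (0.90)(0.85) − (0.00)(0.00) = 0.7650
  C_23 = −[(0.90)(-0.45) − (-0.10)(0.00)] = 0.4050
  C_31 = (-0.10)(-0.20) − (0.00)(0.70) = 0.0200
  C_32 = −[(0.90)(-0.20) − (0.00)(-0.25)] = 0.1800
  C_33 = (0.90)(0.70) − (-0.10)(-0.25) = 0.6050
det(I−A) = Σ_j (I−A)_1j·C_1j = (0.90)(0.5050) + (-0.10)(0.2125) + (0.00)(0.1125) = 0.43325
adj(I−A) = Cᵀ =
  [ 0.5050   0.0850   0.0200]
  [ 0.2125   0.7650   0.1800]
  [ 0.1125   0.4050   0.6050]
(I − A)⁻¹ = adj(I−A) / det(I−A) ≈
  [   1.1656     0.1962     0.0462]
  [   0.4905     1.7657     0.4155]
  [   0.2597     0.9348     1.3964]
First solve x = (I − A)⁻¹ d = adj(I−A)·d / det(I−A); in particular x_1 = (0.5050·220 + 0.0850·120 + 0.0200·390) / 0.43325 = 129.10 / 0.43325 ≈ 297.9804.
Intermediate flow from 1 to 1: z_11 = a_11 · x_1 = 0.10 × 129.10 / 0.43325 = 12.91 / 0.43325 ≈ 29.80.

z_11 = 29.80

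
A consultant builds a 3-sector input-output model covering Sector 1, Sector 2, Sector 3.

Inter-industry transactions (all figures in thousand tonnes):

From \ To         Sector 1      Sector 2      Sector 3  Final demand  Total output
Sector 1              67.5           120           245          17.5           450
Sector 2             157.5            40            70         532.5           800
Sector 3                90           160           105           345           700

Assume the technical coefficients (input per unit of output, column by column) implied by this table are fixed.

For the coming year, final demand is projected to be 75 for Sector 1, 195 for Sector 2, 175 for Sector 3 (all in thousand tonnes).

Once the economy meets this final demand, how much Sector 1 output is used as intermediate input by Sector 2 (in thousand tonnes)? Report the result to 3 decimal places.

Technical coefficients a_ij = z_ij / X_j:
  a_11 = 67.5/450 = 0.15, a_21 = 157.5/450 = 0.35, a_31 = 90/450 = 0.20
  a_12 = 120/800 = 0.15, a_22 = 40/800 = 0.05, a_32 = 160/800 = 0.20
  a_13 = 245/700 = 0.35, a_23 = 70/700 = 0.10, a_33 = 105/700 = 0.15
I − A =
  [   0.85    -0.15    -0.35]
  [  -0.35     0.95    -0.10]
  [  -0.20    -0.20     0.85]
Cofactors of I−A, C_ij = (−1)^(i+j)·(minor ij) (rows/columns in the sector order above):
  C_11 = (0.95)(0.85) − (-0.10)(-0.20) = 0.7875
  C_12 = −[(-0.35)(0.85) − (-0.10)(-0.20)] = 0.3175
  C_13 = (-0.35)(-0.20) − (0.95)(-0.20) = 0.2600
  C_21 = −[(-0.15)(0.85) − (-0.35)(-0.20)] = 0.1975
  C_22 = (0.85)(0.85) − (-0.35)(-0.20) = 0.6525
  C_23 = −[(0.85)(-0.20) − (-0.15)(-0.20)] = 0.2000
  C_31 = (-0.15)(-0.10) − (-0.35)(0.95) = 0.3475
  C_32 = −[(0.85)(-0.10) − (-0.35)(-0.35)] = 0.2075
  C_33 = (0.85)(0.95) − (-0.15)(-0.35) = 0.7550
det(I−A) = Σ_j (I−A)_1j·C_1j = (0.85)(0.7875) + (-0.15)(0.3175) + (-0.35)(0.2600) = 0.53075
adj(I−A) = Cᵀ =
  [ 0.7875   0.1975   0.3475]
  [ 0.3175   0.6525   0.2075]
  [ 0.2600   0.2000   0.7550]
(I − A)⁻¹ = adj(I−A) / det(I−A) ≈
  [   1.4837     0.3721     0.6547]
  [   0.5982     1.2294     0.3910]
  [   0.4899     0.3768     1.4225]
First solve x = (I − A)⁻¹ d = adj(I−A)·d / det(I−A); in particular x_2 = (0.3175·75 + 0.6525·195 + 0.2075·175) / 0.53075 = 187.3625 / 0.53075 ≈ 353.01460.
Intermediate flow from 1 to 2: z_12 = a_12 · x_2 = 0.15 × 187.3625 / 0.53075 = 28.104375 / 0.53075 ≈ 52.952.

z_12 = 52.952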